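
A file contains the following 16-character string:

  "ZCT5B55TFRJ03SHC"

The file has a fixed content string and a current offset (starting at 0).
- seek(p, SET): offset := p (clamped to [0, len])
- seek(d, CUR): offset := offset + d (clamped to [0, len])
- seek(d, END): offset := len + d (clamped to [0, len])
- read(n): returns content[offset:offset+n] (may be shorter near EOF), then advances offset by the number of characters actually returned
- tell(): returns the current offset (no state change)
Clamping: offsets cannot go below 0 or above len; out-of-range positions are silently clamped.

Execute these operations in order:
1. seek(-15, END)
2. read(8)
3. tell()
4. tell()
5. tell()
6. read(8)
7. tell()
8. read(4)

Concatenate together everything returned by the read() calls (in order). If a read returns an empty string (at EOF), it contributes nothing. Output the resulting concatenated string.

Answer: CT5B55TFRJ03SHC

Derivation:
After 1 (seek(-15, END)): offset=1
After 2 (read(8)): returned 'CT5B55TF', offset=9
After 3 (tell()): offset=9
After 4 (tell()): offset=9
After 5 (tell()): offset=9
After 6 (read(8)): returned 'RJ03SHC', offset=16
After 7 (tell()): offset=16
After 8 (read(4)): returned '', offset=16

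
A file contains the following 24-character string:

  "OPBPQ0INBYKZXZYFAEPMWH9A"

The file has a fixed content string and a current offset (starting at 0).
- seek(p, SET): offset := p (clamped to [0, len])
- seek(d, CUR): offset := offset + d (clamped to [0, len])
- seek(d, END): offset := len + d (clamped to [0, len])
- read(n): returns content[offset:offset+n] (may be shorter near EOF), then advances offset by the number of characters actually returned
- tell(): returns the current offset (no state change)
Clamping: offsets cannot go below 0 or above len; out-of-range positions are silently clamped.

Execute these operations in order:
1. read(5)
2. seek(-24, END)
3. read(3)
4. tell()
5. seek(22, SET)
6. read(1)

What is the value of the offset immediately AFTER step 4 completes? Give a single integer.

Answer: 3

Derivation:
After 1 (read(5)): returned 'OPBPQ', offset=5
After 2 (seek(-24, END)): offset=0
After 3 (read(3)): returned 'OPB', offset=3
After 4 (tell()): offset=3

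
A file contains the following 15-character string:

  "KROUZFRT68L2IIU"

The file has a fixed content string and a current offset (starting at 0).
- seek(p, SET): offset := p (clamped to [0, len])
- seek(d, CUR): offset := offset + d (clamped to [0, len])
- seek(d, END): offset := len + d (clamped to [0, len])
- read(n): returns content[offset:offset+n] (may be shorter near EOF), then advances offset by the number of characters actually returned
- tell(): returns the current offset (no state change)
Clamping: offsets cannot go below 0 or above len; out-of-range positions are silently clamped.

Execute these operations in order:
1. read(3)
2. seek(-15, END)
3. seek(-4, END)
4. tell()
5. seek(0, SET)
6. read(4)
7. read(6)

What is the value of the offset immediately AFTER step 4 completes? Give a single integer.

After 1 (read(3)): returned 'KRO', offset=3
After 2 (seek(-15, END)): offset=0
After 3 (seek(-4, END)): offset=11
After 4 (tell()): offset=11

Answer: 11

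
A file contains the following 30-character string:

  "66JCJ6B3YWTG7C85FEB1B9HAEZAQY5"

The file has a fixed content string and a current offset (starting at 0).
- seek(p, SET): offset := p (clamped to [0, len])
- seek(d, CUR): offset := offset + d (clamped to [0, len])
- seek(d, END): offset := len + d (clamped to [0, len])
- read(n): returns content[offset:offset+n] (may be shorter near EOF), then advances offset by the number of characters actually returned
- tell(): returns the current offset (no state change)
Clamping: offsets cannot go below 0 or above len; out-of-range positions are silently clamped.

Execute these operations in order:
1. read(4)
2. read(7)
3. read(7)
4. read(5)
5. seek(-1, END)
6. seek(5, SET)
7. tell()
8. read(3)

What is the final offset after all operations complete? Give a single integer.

After 1 (read(4)): returned '66JC', offset=4
After 2 (read(7)): returned 'J6B3YWT', offset=11
After 3 (read(7)): returned 'G7C85FE', offset=18
After 4 (read(5)): returned 'B1B9H', offset=23
After 5 (seek(-1, END)): offset=29
After 6 (seek(5, SET)): offset=5
After 7 (tell()): offset=5
After 8 (read(3)): returned '6B3', offset=8

Answer: 8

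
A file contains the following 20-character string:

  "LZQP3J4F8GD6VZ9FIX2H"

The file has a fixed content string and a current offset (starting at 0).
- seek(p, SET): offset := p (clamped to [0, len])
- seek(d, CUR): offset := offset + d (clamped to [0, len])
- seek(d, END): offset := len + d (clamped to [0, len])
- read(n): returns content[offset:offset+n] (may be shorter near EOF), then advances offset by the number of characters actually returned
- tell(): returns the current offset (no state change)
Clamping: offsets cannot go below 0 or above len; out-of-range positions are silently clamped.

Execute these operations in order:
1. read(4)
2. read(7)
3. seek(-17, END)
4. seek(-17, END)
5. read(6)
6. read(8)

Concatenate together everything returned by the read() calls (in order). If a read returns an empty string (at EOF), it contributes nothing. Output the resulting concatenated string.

After 1 (read(4)): returned 'LZQP', offset=4
After 2 (read(7)): returned '3J4F8GD', offset=11
After 3 (seek(-17, END)): offset=3
After 4 (seek(-17, END)): offset=3
After 5 (read(6)): returned 'P3J4F8', offset=9
After 6 (read(8)): returned 'GD6VZ9FI', offset=17

Answer: LZQP3J4F8GDP3J4F8GD6VZ9FI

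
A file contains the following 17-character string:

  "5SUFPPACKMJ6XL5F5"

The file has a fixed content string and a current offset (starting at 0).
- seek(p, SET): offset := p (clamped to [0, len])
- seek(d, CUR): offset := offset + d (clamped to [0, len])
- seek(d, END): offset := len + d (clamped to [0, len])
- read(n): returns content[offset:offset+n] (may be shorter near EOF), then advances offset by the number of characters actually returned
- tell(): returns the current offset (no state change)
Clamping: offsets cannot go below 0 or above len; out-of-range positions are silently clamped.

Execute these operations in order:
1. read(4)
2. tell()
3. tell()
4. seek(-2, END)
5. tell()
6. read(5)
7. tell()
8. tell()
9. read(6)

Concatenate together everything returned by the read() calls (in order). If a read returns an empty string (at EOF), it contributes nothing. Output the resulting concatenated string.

Answer: 5SUFF5

Derivation:
After 1 (read(4)): returned '5SUF', offset=4
After 2 (tell()): offset=4
After 3 (tell()): offset=4
After 4 (seek(-2, END)): offset=15
After 5 (tell()): offset=15
After 6 (read(5)): returned 'F5', offset=17
After 7 (tell()): offset=17
After 8 (tell()): offset=17
After 9 (read(6)): returned '', offset=17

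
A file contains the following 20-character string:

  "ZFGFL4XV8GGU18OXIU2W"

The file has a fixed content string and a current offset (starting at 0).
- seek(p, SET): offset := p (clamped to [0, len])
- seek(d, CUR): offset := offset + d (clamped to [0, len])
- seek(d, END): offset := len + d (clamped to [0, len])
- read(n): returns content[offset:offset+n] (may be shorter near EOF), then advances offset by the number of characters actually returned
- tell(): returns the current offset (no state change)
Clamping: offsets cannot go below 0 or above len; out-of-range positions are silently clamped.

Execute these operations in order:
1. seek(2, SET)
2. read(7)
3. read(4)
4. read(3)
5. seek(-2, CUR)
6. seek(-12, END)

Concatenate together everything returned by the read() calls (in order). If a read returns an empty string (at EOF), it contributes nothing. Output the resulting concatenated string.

Answer: GFL4XV8GGU18OX

Derivation:
After 1 (seek(2, SET)): offset=2
After 2 (read(7)): returned 'GFL4XV8', offset=9
After 3 (read(4)): returned 'GGU1', offset=13
After 4 (read(3)): returned '8OX', offset=16
After 5 (seek(-2, CUR)): offset=14
After 6 (seek(-12, END)): offset=8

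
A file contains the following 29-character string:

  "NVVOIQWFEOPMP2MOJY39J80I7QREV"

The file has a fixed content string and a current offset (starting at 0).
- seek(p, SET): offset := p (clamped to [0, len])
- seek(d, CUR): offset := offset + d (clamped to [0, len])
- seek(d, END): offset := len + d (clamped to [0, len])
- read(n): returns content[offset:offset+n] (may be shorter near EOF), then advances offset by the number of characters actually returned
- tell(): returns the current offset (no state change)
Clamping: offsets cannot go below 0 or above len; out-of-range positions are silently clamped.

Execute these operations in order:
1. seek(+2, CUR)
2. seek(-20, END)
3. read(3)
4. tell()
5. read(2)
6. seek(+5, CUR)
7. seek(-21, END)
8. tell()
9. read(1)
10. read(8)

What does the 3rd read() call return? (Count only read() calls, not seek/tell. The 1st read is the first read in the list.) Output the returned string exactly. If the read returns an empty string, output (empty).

After 1 (seek(+2, CUR)): offset=2
After 2 (seek(-20, END)): offset=9
After 3 (read(3)): returned 'OPM', offset=12
After 4 (tell()): offset=12
After 5 (read(2)): returned 'P2', offset=14
After 6 (seek(+5, CUR)): offset=19
After 7 (seek(-21, END)): offset=8
After 8 (tell()): offset=8
After 9 (read(1)): returned 'E', offset=9
After 10 (read(8)): returned 'OPMP2MOJ', offset=17

Answer: E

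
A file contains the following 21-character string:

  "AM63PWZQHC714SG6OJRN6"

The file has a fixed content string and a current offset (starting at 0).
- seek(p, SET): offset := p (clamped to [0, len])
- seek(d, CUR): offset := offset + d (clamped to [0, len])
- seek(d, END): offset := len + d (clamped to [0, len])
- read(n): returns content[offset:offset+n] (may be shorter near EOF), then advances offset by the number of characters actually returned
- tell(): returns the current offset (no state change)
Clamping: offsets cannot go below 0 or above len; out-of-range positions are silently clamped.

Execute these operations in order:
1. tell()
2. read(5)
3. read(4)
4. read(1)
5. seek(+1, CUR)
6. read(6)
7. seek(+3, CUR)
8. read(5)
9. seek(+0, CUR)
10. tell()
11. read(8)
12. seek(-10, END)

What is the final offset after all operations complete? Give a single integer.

Answer: 11

Derivation:
After 1 (tell()): offset=0
After 2 (read(5)): returned 'AM63P', offset=5
After 3 (read(4)): returned 'WZQH', offset=9
After 4 (read(1)): returned 'C', offset=10
After 5 (seek(+1, CUR)): offset=11
After 6 (read(6)): returned '14SG6O', offset=17
After 7 (seek(+3, CUR)): offset=20
After 8 (read(5)): returned '6', offset=21
After 9 (seek(+0, CUR)): offset=21
After 10 (tell()): offset=21
After 11 (read(8)): returned '', offset=21
After 12 (seek(-10, END)): offset=11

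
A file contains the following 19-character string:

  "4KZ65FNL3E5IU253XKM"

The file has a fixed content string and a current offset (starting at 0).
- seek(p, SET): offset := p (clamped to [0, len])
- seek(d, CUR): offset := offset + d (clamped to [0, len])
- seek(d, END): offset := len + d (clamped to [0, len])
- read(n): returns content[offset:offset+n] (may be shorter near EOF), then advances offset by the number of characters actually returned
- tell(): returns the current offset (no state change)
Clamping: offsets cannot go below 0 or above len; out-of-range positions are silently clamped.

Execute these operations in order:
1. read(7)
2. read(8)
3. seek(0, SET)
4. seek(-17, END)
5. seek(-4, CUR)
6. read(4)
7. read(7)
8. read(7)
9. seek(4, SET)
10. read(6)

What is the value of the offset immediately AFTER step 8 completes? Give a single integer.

Answer: 18

Derivation:
After 1 (read(7)): returned '4KZ65FN', offset=7
After 2 (read(8)): returned 'L3E5IU25', offset=15
After 3 (seek(0, SET)): offset=0
After 4 (seek(-17, END)): offset=2
After 5 (seek(-4, CUR)): offset=0
After 6 (read(4)): returned '4KZ6', offset=4
After 7 (read(7)): returned '5FNL3E5', offset=11
After 8 (read(7)): returned 'IU253XK', offset=18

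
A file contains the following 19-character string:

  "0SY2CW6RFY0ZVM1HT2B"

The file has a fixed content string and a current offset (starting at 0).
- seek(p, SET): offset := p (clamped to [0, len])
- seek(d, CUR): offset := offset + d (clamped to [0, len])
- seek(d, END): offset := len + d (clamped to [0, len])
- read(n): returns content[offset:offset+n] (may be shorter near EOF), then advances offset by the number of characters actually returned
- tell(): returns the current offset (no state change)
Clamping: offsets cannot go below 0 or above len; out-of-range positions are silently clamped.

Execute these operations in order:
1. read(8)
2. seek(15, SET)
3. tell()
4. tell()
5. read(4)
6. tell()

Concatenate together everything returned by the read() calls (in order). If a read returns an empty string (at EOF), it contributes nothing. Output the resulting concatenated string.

After 1 (read(8)): returned '0SY2CW6R', offset=8
After 2 (seek(15, SET)): offset=15
After 3 (tell()): offset=15
After 4 (tell()): offset=15
After 5 (read(4)): returned 'HT2B', offset=19
After 6 (tell()): offset=19

Answer: 0SY2CW6RHT2B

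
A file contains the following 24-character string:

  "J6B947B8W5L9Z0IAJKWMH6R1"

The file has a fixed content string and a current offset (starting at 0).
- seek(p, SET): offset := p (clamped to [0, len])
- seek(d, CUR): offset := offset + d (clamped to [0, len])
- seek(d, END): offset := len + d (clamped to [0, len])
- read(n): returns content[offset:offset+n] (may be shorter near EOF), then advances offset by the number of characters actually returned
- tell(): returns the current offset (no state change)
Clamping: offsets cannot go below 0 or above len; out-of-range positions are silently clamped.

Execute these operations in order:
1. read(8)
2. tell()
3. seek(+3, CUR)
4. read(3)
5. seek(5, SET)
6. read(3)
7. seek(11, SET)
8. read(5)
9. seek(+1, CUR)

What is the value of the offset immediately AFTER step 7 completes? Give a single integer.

Answer: 11

Derivation:
After 1 (read(8)): returned 'J6B947B8', offset=8
After 2 (tell()): offset=8
After 3 (seek(+3, CUR)): offset=11
After 4 (read(3)): returned '9Z0', offset=14
After 5 (seek(5, SET)): offset=5
After 6 (read(3)): returned '7B8', offset=8
After 7 (seek(11, SET)): offset=11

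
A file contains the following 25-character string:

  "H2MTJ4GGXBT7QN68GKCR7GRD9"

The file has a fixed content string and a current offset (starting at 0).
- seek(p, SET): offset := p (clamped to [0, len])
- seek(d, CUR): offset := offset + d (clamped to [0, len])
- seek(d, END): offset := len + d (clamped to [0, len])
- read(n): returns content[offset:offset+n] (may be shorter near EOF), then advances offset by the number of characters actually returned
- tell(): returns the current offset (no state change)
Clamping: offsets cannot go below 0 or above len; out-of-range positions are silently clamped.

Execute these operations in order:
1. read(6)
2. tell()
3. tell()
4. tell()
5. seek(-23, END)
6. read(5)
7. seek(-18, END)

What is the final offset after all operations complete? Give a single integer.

Answer: 7

Derivation:
After 1 (read(6)): returned 'H2MTJ4', offset=6
After 2 (tell()): offset=6
After 3 (tell()): offset=6
After 4 (tell()): offset=6
After 5 (seek(-23, END)): offset=2
After 6 (read(5)): returned 'MTJ4G', offset=7
After 7 (seek(-18, END)): offset=7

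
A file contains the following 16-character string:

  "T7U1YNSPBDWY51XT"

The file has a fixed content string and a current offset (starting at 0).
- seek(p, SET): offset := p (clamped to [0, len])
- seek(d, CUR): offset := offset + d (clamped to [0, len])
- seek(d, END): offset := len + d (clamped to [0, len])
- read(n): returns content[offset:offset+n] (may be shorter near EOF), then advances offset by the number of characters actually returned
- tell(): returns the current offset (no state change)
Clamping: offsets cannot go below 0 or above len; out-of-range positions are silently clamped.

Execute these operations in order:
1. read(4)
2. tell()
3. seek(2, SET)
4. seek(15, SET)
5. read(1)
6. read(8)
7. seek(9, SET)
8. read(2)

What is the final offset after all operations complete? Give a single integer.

Answer: 11

Derivation:
After 1 (read(4)): returned 'T7U1', offset=4
After 2 (tell()): offset=4
After 3 (seek(2, SET)): offset=2
After 4 (seek(15, SET)): offset=15
After 5 (read(1)): returned 'T', offset=16
After 6 (read(8)): returned '', offset=16
After 7 (seek(9, SET)): offset=9
After 8 (read(2)): returned 'DW', offset=11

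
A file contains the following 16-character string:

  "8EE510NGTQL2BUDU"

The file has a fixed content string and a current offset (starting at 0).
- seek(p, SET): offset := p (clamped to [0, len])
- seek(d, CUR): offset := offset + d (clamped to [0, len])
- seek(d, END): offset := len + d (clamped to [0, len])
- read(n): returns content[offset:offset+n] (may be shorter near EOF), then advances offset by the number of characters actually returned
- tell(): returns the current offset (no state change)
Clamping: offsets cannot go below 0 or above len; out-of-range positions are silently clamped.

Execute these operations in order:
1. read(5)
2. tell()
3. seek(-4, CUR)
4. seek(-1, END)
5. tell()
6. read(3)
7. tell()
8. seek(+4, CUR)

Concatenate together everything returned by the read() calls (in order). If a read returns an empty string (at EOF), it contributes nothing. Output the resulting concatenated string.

Answer: 8EE51U

Derivation:
After 1 (read(5)): returned '8EE51', offset=5
After 2 (tell()): offset=5
After 3 (seek(-4, CUR)): offset=1
After 4 (seek(-1, END)): offset=15
After 5 (tell()): offset=15
After 6 (read(3)): returned 'U', offset=16
After 7 (tell()): offset=16
After 8 (seek(+4, CUR)): offset=16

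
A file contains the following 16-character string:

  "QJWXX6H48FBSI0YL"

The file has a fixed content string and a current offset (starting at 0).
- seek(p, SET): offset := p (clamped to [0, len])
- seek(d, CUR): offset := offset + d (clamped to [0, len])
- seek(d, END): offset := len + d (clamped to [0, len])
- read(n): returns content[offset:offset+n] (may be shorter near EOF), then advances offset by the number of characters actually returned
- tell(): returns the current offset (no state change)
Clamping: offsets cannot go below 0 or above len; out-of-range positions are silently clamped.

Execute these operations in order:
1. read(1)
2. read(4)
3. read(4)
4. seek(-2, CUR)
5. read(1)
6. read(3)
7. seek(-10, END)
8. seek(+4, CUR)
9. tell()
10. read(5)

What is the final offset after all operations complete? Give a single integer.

After 1 (read(1)): returned 'Q', offset=1
After 2 (read(4)): returned 'JWXX', offset=5
After 3 (read(4)): returned '6H48', offset=9
After 4 (seek(-2, CUR)): offset=7
After 5 (read(1)): returned '4', offset=8
After 6 (read(3)): returned '8FB', offset=11
After 7 (seek(-10, END)): offset=6
After 8 (seek(+4, CUR)): offset=10
After 9 (tell()): offset=10
After 10 (read(5)): returned 'BSI0Y', offset=15

Answer: 15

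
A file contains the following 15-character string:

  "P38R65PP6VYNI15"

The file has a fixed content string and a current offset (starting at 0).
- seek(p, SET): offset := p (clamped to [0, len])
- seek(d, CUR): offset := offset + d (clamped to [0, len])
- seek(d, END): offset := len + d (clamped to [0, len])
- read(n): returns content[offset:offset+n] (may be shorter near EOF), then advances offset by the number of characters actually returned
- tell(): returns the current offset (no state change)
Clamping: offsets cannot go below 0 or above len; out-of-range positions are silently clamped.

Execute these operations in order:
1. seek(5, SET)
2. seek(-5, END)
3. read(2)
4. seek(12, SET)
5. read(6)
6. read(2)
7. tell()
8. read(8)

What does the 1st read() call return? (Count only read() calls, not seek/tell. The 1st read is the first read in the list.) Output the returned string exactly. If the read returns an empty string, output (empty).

Answer: YN

Derivation:
After 1 (seek(5, SET)): offset=5
After 2 (seek(-5, END)): offset=10
After 3 (read(2)): returned 'YN', offset=12
After 4 (seek(12, SET)): offset=12
After 5 (read(6)): returned 'I15', offset=15
After 6 (read(2)): returned '', offset=15
After 7 (tell()): offset=15
After 8 (read(8)): returned '', offset=15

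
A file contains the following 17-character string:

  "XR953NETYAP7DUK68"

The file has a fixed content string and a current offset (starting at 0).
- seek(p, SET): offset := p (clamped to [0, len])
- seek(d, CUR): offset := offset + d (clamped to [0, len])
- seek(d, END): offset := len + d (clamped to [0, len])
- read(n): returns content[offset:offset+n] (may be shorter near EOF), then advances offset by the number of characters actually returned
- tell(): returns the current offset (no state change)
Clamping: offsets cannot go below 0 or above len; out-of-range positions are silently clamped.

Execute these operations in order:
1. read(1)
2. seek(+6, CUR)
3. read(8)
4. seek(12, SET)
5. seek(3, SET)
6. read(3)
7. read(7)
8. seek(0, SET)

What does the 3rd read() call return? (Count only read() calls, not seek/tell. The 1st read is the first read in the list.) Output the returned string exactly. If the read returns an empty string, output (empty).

After 1 (read(1)): returned 'X', offset=1
After 2 (seek(+6, CUR)): offset=7
After 3 (read(8)): returned 'TYAP7DUK', offset=15
After 4 (seek(12, SET)): offset=12
After 5 (seek(3, SET)): offset=3
After 6 (read(3)): returned '53N', offset=6
After 7 (read(7)): returned 'ETYAP7D', offset=13
After 8 (seek(0, SET)): offset=0

Answer: 53N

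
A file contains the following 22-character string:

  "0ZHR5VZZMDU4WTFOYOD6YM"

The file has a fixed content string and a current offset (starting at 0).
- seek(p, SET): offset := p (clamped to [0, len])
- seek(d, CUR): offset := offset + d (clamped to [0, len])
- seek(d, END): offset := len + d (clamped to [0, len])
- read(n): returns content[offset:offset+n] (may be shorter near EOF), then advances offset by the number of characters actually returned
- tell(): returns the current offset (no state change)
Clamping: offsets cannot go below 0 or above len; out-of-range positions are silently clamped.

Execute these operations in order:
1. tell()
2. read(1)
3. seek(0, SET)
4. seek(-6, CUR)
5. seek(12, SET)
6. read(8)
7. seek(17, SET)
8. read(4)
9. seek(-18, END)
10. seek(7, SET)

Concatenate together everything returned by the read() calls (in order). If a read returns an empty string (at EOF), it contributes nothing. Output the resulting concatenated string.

Answer: 0WTFOYOD6OD6Y

Derivation:
After 1 (tell()): offset=0
After 2 (read(1)): returned '0', offset=1
After 3 (seek(0, SET)): offset=0
After 4 (seek(-6, CUR)): offset=0
After 5 (seek(12, SET)): offset=12
After 6 (read(8)): returned 'WTFOYOD6', offset=20
After 7 (seek(17, SET)): offset=17
After 8 (read(4)): returned 'OD6Y', offset=21
After 9 (seek(-18, END)): offset=4
After 10 (seek(7, SET)): offset=7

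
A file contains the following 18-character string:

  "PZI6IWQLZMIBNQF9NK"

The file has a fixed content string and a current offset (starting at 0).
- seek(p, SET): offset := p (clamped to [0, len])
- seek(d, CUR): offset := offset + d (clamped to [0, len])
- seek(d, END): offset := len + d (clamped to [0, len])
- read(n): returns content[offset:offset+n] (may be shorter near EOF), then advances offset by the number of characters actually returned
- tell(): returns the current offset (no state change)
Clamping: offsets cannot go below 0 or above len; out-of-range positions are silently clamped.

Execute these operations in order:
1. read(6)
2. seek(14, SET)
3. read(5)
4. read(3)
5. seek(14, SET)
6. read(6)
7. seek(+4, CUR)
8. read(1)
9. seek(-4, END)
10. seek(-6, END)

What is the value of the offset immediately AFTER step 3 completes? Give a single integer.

Answer: 18

Derivation:
After 1 (read(6)): returned 'PZI6IW', offset=6
After 2 (seek(14, SET)): offset=14
After 3 (read(5)): returned 'F9NK', offset=18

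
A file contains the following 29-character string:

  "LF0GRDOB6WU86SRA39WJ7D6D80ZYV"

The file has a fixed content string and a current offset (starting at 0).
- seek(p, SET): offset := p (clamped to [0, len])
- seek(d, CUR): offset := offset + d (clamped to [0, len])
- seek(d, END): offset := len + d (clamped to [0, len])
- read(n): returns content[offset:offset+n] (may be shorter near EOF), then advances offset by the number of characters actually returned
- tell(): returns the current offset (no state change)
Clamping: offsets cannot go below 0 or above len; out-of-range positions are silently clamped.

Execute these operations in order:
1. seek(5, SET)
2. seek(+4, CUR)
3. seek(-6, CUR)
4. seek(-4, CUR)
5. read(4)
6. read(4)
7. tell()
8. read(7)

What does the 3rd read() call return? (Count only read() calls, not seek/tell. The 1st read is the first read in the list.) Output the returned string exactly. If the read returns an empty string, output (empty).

Answer: 6WU86SR

Derivation:
After 1 (seek(5, SET)): offset=5
After 2 (seek(+4, CUR)): offset=9
After 3 (seek(-6, CUR)): offset=3
After 4 (seek(-4, CUR)): offset=0
After 5 (read(4)): returned 'LF0G', offset=4
After 6 (read(4)): returned 'RDOB', offset=8
After 7 (tell()): offset=8
After 8 (read(7)): returned '6WU86SR', offset=15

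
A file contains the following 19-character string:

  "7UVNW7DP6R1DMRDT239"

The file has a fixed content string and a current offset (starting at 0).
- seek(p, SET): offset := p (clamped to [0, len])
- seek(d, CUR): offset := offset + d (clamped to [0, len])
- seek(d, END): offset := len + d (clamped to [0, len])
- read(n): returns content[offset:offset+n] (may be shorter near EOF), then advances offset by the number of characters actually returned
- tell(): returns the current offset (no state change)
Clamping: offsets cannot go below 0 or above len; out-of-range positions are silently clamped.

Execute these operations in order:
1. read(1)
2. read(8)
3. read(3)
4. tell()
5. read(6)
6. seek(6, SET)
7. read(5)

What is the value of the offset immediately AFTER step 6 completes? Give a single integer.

Answer: 6

Derivation:
After 1 (read(1)): returned '7', offset=1
After 2 (read(8)): returned 'UVNW7DP6', offset=9
After 3 (read(3)): returned 'R1D', offset=12
After 4 (tell()): offset=12
After 5 (read(6)): returned 'MRDT23', offset=18
After 6 (seek(6, SET)): offset=6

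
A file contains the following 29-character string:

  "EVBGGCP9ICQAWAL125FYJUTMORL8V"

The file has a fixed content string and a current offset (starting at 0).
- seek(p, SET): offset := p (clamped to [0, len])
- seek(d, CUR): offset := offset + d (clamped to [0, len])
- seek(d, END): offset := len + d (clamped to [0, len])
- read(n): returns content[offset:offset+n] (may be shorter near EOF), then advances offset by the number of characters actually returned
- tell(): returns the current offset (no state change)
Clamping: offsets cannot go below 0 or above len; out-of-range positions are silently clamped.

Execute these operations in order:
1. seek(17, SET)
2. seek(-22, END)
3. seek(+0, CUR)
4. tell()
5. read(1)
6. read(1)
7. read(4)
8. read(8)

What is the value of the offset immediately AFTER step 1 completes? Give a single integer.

Answer: 17

Derivation:
After 1 (seek(17, SET)): offset=17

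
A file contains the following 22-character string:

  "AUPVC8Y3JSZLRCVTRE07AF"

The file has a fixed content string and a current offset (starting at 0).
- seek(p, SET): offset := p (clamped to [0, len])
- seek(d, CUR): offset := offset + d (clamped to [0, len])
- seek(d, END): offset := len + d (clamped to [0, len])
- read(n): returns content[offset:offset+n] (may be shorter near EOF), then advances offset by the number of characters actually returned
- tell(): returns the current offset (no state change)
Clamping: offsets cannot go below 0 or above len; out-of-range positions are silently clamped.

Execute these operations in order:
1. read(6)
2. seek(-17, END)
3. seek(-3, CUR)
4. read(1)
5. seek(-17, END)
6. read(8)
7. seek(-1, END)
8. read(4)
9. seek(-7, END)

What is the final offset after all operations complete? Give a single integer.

After 1 (read(6)): returned 'AUPVC8', offset=6
After 2 (seek(-17, END)): offset=5
After 3 (seek(-3, CUR)): offset=2
After 4 (read(1)): returned 'P', offset=3
After 5 (seek(-17, END)): offset=5
After 6 (read(8)): returned '8Y3JSZLR', offset=13
After 7 (seek(-1, END)): offset=21
After 8 (read(4)): returned 'F', offset=22
After 9 (seek(-7, END)): offset=15

Answer: 15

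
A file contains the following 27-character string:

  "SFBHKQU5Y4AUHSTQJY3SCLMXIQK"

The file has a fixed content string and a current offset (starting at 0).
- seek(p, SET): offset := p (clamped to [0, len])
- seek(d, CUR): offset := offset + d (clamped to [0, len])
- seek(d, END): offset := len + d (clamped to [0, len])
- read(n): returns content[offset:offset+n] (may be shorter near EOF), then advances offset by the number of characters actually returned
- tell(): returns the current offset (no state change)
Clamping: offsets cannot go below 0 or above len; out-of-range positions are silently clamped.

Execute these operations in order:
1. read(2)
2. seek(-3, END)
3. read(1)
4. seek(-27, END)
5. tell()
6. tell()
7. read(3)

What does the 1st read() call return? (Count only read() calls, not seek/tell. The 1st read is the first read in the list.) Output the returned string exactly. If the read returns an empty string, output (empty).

After 1 (read(2)): returned 'SF', offset=2
After 2 (seek(-3, END)): offset=24
After 3 (read(1)): returned 'I', offset=25
After 4 (seek(-27, END)): offset=0
After 5 (tell()): offset=0
After 6 (tell()): offset=0
After 7 (read(3)): returned 'SFB', offset=3

Answer: SF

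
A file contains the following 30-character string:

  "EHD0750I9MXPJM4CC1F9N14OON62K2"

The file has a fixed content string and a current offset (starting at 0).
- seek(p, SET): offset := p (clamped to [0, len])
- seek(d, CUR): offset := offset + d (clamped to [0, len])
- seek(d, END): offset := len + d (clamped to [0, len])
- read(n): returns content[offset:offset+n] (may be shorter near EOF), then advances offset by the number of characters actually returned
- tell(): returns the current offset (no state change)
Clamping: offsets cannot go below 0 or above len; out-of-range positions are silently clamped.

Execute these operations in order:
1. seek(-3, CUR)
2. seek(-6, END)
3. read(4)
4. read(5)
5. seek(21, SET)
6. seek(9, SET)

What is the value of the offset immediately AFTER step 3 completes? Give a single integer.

Answer: 28

Derivation:
After 1 (seek(-3, CUR)): offset=0
After 2 (seek(-6, END)): offset=24
After 3 (read(4)): returned 'ON62', offset=28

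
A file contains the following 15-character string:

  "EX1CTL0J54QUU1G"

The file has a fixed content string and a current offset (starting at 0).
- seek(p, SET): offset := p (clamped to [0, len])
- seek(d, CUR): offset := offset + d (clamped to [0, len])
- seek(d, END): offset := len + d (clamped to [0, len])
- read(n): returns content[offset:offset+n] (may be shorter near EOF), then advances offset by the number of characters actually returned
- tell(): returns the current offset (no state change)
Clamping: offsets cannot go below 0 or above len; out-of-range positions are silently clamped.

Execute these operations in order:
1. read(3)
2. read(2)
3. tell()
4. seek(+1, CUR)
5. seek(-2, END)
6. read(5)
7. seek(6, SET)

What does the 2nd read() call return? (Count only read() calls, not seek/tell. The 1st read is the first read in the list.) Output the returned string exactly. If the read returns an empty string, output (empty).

After 1 (read(3)): returned 'EX1', offset=3
After 2 (read(2)): returned 'CT', offset=5
After 3 (tell()): offset=5
After 4 (seek(+1, CUR)): offset=6
After 5 (seek(-2, END)): offset=13
After 6 (read(5)): returned '1G', offset=15
After 7 (seek(6, SET)): offset=6

Answer: CT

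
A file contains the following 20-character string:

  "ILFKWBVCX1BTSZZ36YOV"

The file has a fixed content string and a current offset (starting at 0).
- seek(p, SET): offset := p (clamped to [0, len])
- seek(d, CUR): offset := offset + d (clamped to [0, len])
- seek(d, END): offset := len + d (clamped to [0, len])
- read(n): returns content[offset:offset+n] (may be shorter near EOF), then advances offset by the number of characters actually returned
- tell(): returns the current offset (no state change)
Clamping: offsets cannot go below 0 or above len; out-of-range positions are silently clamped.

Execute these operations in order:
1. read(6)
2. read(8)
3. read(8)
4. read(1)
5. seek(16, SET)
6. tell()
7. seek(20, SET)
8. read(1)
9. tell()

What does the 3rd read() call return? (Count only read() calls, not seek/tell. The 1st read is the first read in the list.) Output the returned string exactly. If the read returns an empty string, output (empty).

After 1 (read(6)): returned 'ILFKWB', offset=6
After 2 (read(8)): returned 'VCX1BTSZ', offset=14
After 3 (read(8)): returned 'Z36YOV', offset=20
After 4 (read(1)): returned '', offset=20
After 5 (seek(16, SET)): offset=16
After 6 (tell()): offset=16
After 7 (seek(20, SET)): offset=20
After 8 (read(1)): returned '', offset=20
After 9 (tell()): offset=20

Answer: Z36YOV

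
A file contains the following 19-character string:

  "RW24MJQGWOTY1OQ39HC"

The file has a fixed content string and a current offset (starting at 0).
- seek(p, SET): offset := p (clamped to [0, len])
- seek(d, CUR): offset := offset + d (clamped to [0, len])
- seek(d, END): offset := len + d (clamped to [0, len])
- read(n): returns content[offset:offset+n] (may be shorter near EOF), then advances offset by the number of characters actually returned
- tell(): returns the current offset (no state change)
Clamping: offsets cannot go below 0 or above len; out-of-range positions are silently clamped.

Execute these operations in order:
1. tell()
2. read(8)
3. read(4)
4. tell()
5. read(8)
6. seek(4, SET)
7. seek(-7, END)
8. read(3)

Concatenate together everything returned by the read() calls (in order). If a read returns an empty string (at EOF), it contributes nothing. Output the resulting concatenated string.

After 1 (tell()): offset=0
After 2 (read(8)): returned 'RW24MJQG', offset=8
After 3 (read(4)): returned 'WOTY', offset=12
After 4 (tell()): offset=12
After 5 (read(8)): returned '1OQ39HC', offset=19
After 6 (seek(4, SET)): offset=4
After 7 (seek(-7, END)): offset=12
After 8 (read(3)): returned '1OQ', offset=15

Answer: RW24MJQGWOTY1OQ39HC1OQ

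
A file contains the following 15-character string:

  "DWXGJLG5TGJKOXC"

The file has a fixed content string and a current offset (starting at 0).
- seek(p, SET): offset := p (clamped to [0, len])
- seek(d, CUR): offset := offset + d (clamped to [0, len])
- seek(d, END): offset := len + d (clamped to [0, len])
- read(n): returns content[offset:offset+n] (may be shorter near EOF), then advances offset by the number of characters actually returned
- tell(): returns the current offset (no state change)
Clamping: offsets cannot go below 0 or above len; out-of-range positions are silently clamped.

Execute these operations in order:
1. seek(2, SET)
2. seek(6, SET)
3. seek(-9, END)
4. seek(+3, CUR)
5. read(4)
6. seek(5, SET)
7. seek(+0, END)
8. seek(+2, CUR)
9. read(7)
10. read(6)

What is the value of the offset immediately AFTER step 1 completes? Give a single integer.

After 1 (seek(2, SET)): offset=2

Answer: 2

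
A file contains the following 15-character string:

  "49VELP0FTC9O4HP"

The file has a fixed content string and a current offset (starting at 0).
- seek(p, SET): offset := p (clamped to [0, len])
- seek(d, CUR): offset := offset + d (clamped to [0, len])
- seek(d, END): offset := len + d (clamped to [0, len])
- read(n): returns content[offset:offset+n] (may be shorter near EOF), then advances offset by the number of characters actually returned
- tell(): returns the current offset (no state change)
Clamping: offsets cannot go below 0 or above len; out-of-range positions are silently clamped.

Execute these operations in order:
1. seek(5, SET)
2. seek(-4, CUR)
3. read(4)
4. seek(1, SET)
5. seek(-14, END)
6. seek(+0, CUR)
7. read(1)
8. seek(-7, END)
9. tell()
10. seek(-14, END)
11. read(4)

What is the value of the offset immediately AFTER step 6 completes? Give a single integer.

After 1 (seek(5, SET)): offset=5
After 2 (seek(-4, CUR)): offset=1
After 3 (read(4)): returned '9VEL', offset=5
After 4 (seek(1, SET)): offset=1
After 5 (seek(-14, END)): offset=1
After 6 (seek(+0, CUR)): offset=1

Answer: 1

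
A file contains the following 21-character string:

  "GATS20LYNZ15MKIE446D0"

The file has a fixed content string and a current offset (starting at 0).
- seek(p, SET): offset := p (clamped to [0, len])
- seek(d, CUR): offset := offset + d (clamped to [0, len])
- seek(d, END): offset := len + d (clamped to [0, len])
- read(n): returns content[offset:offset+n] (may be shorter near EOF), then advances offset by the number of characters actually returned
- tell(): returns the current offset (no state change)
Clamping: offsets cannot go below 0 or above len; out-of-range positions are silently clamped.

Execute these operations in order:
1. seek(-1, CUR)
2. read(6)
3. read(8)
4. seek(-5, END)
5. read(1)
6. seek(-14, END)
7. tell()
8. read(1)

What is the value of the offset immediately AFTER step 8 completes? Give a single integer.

Answer: 8

Derivation:
After 1 (seek(-1, CUR)): offset=0
After 2 (read(6)): returned 'GATS20', offset=6
After 3 (read(8)): returned 'LYNZ15MK', offset=14
After 4 (seek(-5, END)): offset=16
After 5 (read(1)): returned '4', offset=17
After 6 (seek(-14, END)): offset=7
After 7 (tell()): offset=7
After 8 (read(1)): returned 'Y', offset=8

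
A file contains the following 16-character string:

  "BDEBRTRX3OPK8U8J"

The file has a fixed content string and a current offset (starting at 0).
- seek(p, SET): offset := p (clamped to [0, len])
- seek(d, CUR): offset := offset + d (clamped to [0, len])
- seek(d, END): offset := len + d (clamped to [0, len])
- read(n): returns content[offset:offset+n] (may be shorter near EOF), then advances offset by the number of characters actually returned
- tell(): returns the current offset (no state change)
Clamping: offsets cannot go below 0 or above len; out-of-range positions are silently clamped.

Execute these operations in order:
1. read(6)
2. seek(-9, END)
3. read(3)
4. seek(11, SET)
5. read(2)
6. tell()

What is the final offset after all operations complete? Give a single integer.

After 1 (read(6)): returned 'BDEBRT', offset=6
After 2 (seek(-9, END)): offset=7
After 3 (read(3)): returned 'X3O', offset=10
After 4 (seek(11, SET)): offset=11
After 5 (read(2)): returned 'K8', offset=13
After 6 (tell()): offset=13

Answer: 13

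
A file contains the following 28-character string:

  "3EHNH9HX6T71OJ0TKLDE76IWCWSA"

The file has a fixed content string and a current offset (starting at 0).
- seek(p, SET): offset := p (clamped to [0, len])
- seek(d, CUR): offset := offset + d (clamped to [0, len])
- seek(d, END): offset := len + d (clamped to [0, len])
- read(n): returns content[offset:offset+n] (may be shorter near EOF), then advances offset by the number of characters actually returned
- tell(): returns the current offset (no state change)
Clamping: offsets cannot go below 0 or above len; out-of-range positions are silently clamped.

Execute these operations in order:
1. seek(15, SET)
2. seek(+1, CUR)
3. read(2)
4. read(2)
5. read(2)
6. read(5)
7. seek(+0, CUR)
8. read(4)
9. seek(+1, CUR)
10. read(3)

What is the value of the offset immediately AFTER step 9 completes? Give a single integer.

After 1 (seek(15, SET)): offset=15
After 2 (seek(+1, CUR)): offset=16
After 3 (read(2)): returned 'KL', offset=18
After 4 (read(2)): returned 'DE', offset=20
After 5 (read(2)): returned '76', offset=22
After 6 (read(5)): returned 'IWCWS', offset=27
After 7 (seek(+0, CUR)): offset=27
After 8 (read(4)): returned 'A', offset=28
After 9 (seek(+1, CUR)): offset=28

Answer: 28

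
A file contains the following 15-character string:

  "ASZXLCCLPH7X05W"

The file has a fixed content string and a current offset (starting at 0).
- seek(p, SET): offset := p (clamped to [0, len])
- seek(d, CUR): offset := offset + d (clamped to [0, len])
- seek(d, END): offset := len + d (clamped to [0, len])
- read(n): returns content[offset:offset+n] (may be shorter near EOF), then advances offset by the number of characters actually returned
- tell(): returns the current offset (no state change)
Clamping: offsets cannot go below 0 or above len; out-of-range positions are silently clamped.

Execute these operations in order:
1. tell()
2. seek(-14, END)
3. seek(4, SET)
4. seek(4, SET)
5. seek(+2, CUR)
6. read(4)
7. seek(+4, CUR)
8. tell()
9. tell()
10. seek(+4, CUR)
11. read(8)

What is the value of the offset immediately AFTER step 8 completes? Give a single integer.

After 1 (tell()): offset=0
After 2 (seek(-14, END)): offset=1
After 3 (seek(4, SET)): offset=4
After 4 (seek(4, SET)): offset=4
After 5 (seek(+2, CUR)): offset=6
After 6 (read(4)): returned 'CLPH', offset=10
After 7 (seek(+4, CUR)): offset=14
After 8 (tell()): offset=14

Answer: 14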